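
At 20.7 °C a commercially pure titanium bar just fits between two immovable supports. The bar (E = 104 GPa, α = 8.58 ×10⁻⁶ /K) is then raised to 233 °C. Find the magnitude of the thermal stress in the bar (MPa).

ΔT = 212.3 K. Constrained thermal stress σ = E·α·ΔT = 104.0×10³ MPa × 8.58×10⁻⁶ × 212.3 = 189 MPa (compressive).

189 MPa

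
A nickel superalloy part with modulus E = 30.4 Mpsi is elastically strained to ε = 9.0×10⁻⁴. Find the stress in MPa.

E = 30.4 Mpsi = 209.6 GPa.
σ = E·ε = 209600 MPa × 9.0×10⁻⁴ = 189 MPa.

189 MPa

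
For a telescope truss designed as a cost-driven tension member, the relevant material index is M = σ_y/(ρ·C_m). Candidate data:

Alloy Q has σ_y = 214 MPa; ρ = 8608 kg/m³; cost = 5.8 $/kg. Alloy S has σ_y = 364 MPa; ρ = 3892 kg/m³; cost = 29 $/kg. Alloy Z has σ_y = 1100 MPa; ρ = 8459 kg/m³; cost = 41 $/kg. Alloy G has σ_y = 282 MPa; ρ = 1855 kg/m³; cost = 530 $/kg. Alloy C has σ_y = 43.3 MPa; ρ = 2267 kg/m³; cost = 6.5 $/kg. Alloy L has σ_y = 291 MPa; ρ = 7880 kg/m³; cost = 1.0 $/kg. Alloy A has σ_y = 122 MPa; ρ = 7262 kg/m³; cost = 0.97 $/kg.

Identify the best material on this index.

alloy L

Evaluate M for each candidate:
  alloy L: M = 36.9 kN·m per $
  alloy A: M = 17.3 kN·m per $
  alloy Q: M = 4.29 kN·m per $
  alloy S: M = 3.23 kN·m per $
  alloy Z: M = 3.17 kN·m per $
  alloy C: M = 2.94 kN·m per $
  alloy G: M = 0.287 kN·m per $
Alloy L has the largest M.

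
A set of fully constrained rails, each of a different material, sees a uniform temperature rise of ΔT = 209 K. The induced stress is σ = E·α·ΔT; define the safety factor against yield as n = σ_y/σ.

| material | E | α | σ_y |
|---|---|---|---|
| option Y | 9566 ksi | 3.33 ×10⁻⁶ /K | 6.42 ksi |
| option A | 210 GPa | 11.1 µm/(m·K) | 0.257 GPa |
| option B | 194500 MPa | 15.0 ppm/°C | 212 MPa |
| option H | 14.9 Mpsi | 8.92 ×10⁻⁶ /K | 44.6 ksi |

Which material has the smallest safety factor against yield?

Converting E to GPa, α to ×10⁻⁶/K, σ_y to MPa, then σ and n for each:
  option Y: E = 65.96, α = 3.33, σ_y = 44.26 → σ = 45.9 MPa, n = 0.964
  option A: E = 210.0, α = 11.1, σ_y = 257.0 → σ = 487 MPa, n = 0.528
  option B: E = 194.5, α = 15.0, σ_y = 212.0 → σ = 610 MPa, n = 0.348
  option H: E = 102.7, α = 8.92, σ_y = 307.5 → σ = 192 MPa, n = 1.61
The minimum is option B at n = 0.348.

option B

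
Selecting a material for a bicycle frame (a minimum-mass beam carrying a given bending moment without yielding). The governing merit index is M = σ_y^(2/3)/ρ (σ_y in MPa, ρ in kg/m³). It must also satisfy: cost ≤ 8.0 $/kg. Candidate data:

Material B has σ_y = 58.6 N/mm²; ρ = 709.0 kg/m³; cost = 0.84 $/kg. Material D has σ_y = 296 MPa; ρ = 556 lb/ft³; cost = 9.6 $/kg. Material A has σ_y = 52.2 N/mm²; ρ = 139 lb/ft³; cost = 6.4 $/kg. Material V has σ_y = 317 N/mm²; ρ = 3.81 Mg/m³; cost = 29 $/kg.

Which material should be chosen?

Screen on constraints: cost ≤ 8.0 $/kg. Survivors: material B, material A.
Convert each candidate to consistent units, then evaluate M:
  material B: σ_y = 58.60 MPa, ρ = 709.0 kg/m³
  material A: σ_y = 52.20 MPa, ρ = 2227 kg/m³
  material B: M = 21.3×10⁻³
  material A: M = 6.27×10⁻³
Highest index: material B.

material B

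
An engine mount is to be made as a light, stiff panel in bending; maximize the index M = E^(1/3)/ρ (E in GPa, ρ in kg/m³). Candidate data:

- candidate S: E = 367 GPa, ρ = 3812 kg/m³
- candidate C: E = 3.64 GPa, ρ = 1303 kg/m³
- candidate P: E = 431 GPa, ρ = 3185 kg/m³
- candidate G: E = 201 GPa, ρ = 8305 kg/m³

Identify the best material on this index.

candidate P

Computing M directly (units already consistent):
  candidate P: M = 2.37×10⁻³
  candidate S: M = 1.88×10⁻³
  candidate C: M = 1.18×10⁻³
  candidate G: M = 0.705×10⁻³
Candidate P ranks first.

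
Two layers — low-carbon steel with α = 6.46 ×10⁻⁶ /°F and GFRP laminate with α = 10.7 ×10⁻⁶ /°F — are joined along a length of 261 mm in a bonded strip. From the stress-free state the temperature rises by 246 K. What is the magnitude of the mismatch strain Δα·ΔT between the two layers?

1.88×10⁻³

low-carbon steel: α = 6.46×10⁻⁶/°F × 9/5 = 11.6×10⁻⁶/K.
GFRP laminate: α = 10.7×10⁻⁶/°F × 9/5 = 19.3×10⁻⁶/K.
Δα = |11.6 − 19.3|×10⁻⁶/K = 7.63×10⁻⁶/K.
Mismatch strain = Δα·ΔT = 7.63×10⁻⁶ × 246.0 = 1.88×10⁻³.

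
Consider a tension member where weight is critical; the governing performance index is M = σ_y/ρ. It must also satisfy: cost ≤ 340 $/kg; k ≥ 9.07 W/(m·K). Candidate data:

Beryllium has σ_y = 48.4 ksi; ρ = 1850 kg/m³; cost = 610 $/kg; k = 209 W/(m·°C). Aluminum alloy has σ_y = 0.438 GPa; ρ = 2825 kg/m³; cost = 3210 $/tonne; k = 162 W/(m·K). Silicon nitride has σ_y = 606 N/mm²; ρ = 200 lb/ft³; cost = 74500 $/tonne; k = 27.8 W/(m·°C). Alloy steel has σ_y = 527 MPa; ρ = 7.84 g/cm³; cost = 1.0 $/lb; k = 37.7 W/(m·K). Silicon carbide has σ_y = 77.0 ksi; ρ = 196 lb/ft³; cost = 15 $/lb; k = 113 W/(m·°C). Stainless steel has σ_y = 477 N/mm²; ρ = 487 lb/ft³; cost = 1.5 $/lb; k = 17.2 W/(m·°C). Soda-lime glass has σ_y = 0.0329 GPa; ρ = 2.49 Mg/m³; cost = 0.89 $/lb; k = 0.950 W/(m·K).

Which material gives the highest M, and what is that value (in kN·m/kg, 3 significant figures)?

Screen on constraints: cost ≤ 340 $/kg; k ≥ 9.07 W/(m·K). Survivors: aluminum alloy, silicon nitride, alloy steel, silicon carbide, stainless steel.
Normalizing units and computing the index:
  aluminum alloy: σ_y = 438.0 MPa, ρ = 2825 kg/m³
  silicon nitride: σ_y = 606.0 MPa, ρ = 3204 kg/m³
  alloy steel: σ_y = 527.0 MPa, ρ = 7840 kg/m³
  silicon carbide: σ_y = 530.9 MPa, ρ = 3140 kg/m³
  stainless steel: σ_y = 477.0 MPa, ρ = 7801 kg/m³
  silicon nitride: M = 189 kN·m/kg
  silicon carbide: M = 169 kN·m/kg
  aluminum alloy: M = 155 kN·m/kg
  alloy steel: M = 67.2 kN·m/kg
  stainless steel: M = 61.1 kN·m/kg
The maximum is for silicon nitride.

silicon nitride, M = 189 kN·m/kg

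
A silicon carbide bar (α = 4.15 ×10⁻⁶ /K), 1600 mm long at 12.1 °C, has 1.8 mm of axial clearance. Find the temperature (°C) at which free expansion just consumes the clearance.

283 °C

α·L₀·ΔT = 1.8 mm ⇒ ΔT = 1.8 / (4.15×10⁻⁶ × 1600.0) = 271.1 K.
T = 12.1 + 271.1 = 283.2 °C.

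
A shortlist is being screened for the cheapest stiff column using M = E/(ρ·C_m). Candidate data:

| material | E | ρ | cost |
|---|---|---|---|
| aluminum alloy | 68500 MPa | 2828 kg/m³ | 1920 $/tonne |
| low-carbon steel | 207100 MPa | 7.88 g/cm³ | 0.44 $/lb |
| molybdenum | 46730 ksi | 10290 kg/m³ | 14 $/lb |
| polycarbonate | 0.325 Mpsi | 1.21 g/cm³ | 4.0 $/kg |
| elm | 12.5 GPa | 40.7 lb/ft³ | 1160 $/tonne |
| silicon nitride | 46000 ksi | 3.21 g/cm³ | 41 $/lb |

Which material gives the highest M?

Normalizing units and computing the index:
  aluminum alloy: E = 68.50 GPa, ρ = 2828 kg/m³, cost = 1.920 $/kg
  low-carbon steel: E = 207.1 GPa, ρ = 7880 kg/m³, cost = 0.9700 $/kg
  molybdenum: E = 322.2 GPa, ρ = 10290 kg/m³, cost = 30.86 $/kg
  polycarbonate: E = 2.241 GPa, ρ = 1210 kg/m³, cost = 4.000 $/kg
  elm: E = 12.50 GPa, ρ = 652.0 kg/m³, cost = 1.160 $/kg
  silicon nitride: E = 317.2 GPa, ρ = 3210 kg/m³, cost = 90.39 $/kg
  low-carbon steel: M = 27.1 MN·m per $
  elm: M = 16.5 MN·m per $
  aluminum alloy: M = 12.6 MN·m per $
  silicon nitride: M = 1.09 MN·m per $
  molybdenum: M = 1.01 MN·m per $
  polycarbonate: M = 0.463 MN·m per $
The maximum is for low-carbon steel.

low-carbon steel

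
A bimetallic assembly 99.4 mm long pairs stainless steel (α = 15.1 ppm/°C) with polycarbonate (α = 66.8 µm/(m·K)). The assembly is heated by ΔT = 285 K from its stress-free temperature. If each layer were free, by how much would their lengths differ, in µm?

1460 µm

Δα = |15.1 − 66.8|×10⁻⁶/K = 51.7×10⁻⁶/K.
ΔL_mismatch = Δα·L·ΔT = 51.7×10⁻⁶ × 99.4 mm × 285.0 K = 1460 µm.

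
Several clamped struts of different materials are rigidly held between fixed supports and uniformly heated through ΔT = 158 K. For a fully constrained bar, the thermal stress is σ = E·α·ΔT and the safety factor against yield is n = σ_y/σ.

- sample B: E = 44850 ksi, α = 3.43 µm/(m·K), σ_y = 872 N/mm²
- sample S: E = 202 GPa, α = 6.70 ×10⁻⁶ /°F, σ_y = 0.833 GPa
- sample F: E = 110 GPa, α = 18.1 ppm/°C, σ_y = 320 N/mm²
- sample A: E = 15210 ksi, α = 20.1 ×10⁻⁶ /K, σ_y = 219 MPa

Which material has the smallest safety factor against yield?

sample A

Per material, after unit conversion:
  sample B: E = 309.2, α = 3.43, σ_y = 872.0 → σ = 168 MPa, n = 5.20
  sample S: E = 202.0, α = 12.1, σ_y = 833.0 → σ = 385 MPa, n = 2.16
  sample F: E = 110.0, α = 18.1, σ_y = 320.0 → σ = 315 MPa, n = 1.02
  sample A: E = 104.9, α = 20.1, σ_y = 219.0 → σ = 333 MPa, n = 0.658
Sample A has the lowest safety factor, n = 0.658.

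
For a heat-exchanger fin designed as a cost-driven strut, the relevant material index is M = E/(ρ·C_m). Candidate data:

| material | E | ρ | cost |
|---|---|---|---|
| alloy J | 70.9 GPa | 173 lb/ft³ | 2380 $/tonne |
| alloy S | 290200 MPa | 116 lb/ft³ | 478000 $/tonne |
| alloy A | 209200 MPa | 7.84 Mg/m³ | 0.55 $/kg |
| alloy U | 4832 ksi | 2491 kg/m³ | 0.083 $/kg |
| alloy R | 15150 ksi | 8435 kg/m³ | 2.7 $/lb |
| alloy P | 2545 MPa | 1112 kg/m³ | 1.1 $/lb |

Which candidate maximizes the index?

Convert each candidate to consistent units, then evaluate M:
  alloy J: E = 70.90 GPa, ρ = 2771 kg/m³, cost = 2.380 $/kg
  alloy S: E = 290.2 GPa, ρ = 1858 kg/m³, cost = 478.0 $/kg
  alloy A: E = 209.2 GPa, ρ = 7840 kg/m³, cost = 0.5500 $/kg
  alloy U: E = 33.32 GPa, ρ = 2491 kg/m³, cost = 0.08300 $/kg
  alloy R: E = 104.5 GPa, ρ = 8435 kg/m³, cost = 5.952 $/kg
  alloy P: E = 2.545 GPa, ρ = 1112 kg/m³, cost = 2.425 $/kg
  alloy U: M = 161 MN·m per $
  alloy A: M = 48.5 MN·m per $
  alloy J: M = 10.7 MN·m per $
  alloy R: M = 2.08 MN·m per $
  alloy P: M = 0.944 MN·m per $
  alloy S: M = 0.327 MN·m per $
Alloy U has the largest M.

alloy U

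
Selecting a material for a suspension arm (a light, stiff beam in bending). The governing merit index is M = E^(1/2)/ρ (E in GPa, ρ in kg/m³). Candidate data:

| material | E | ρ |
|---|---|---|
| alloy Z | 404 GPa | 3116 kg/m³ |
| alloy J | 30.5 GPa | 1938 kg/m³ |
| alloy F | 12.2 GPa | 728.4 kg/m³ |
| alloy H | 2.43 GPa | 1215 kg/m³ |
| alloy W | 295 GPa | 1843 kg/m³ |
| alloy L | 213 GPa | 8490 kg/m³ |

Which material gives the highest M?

Computing M directly (units already consistent):
  alloy W: M = 9.32×10⁻³
  alloy Z: M = 6.45×10⁻³
  alloy F: M = 4.80×10⁻³
  alloy J: M = 2.85×10⁻³
  alloy L: M = 1.72×10⁻³
  alloy H: M = 1.28×10⁻³
Highest index: alloy W.

alloy W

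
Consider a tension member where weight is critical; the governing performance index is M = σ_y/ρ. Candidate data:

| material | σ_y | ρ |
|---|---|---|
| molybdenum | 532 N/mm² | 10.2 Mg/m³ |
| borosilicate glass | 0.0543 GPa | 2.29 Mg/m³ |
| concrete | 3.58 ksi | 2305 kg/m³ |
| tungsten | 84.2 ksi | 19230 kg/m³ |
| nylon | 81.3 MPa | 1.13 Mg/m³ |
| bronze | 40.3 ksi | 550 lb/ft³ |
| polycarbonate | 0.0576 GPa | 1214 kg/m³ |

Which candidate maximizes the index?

After converting to SI:
  molybdenum: σ_y = 532.0 MPa, ρ = 10200 kg/m³
  borosilicate glass: σ_y = 54.30 MPa, ρ = 2290 kg/m³
  concrete: σ_y = 24.68 MPa, ρ = 2305 kg/m³
  tungsten: σ_y = 580.5 MPa, ρ = 19230 kg/m³
  nylon: σ_y = 81.30 MPa, ρ = 1130 kg/m³
  bronze: σ_y = 277.9 MPa, ρ = 8810 kg/m³
  polycarbonate: σ_y = 57.60 MPa, ρ = 1214 kg/m³
  nylon: M = 71.9 kN·m/kg
  molybdenum: M = 52.2 kN·m/kg
  polycarbonate: M = 47.4 kN·m/kg
  bronze: M = 31.5 kN·m/kg
  tungsten: M = 30.2 kN·m/kg
  borosilicate glass: M = 23.7 kN·m/kg
  concrete: M = 10.7 kN·m/kg
The maximum is for nylon.

nylon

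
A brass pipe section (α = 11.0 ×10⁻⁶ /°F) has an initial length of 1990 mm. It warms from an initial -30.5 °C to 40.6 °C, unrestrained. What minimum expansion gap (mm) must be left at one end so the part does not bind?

2.80 mm

Convert α: 11.0×10⁻⁶/°F × (9/5) = 19.8×10⁻⁶/K.
ΔT = 40.6 − (-30.5) = 71.10 K.
ΔL = α·L₀·ΔT = 19.8×10⁻⁶ × 1990 mm × 71.10 K = 2.80 mm.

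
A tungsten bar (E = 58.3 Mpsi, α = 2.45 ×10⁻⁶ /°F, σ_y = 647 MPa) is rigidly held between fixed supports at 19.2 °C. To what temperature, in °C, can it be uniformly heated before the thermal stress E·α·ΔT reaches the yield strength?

384 °C

E = 58.3 Mpsi = 402.0 GPa.
α = 2.45×10⁻⁶/°F × 9/5 = 4.41×10⁻⁶/K.
E·α·ΔT = 647.0 MPa ⇒ ΔT = 647.0 / (402.0×10³ × 4.41×10⁻⁶) = 365.0 K.
T = 19.2 + 365.0 = 384.2 °C.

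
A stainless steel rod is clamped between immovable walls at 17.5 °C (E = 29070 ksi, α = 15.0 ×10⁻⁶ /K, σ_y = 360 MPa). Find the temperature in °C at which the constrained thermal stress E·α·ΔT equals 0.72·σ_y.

104 °C

E = 29070 ksi = 200.4 GPa.
E·α·ΔT = 259.2 MPa ⇒ ΔT = 259.2 / (200.4×10³ × 15.0×10⁻⁶) = 86.21 K.
T = 17.5 + 86.21 = 103.7 °C.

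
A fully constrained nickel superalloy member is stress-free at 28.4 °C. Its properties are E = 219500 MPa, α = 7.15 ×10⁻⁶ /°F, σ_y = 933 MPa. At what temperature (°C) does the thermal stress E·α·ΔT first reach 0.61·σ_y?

230 °C

E = 219500 MPa = 219.5 GPa.
α = 7.15×10⁻⁶/°F × 9/5 = 12.9×10⁻⁶/K.
E·α·ΔT = 569.1 MPa ⇒ ΔT = 569.1 / (219.5×10³ × 12.9×10⁻⁶) = 201.5 K.
T = 28.4 + 201.5 = 229.9 °C.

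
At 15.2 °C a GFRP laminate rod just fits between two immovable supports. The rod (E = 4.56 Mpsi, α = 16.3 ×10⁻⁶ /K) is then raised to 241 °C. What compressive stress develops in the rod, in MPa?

116 MPa

E = 4.56 Mpsi = 31.44 GPa.
ΔT = 225.8 K. Constrained thermal stress σ = E·α·ΔT = 31.44×10³ MPa × 16.3×10⁻⁶ × 225.8 = 116 MPa (compressive).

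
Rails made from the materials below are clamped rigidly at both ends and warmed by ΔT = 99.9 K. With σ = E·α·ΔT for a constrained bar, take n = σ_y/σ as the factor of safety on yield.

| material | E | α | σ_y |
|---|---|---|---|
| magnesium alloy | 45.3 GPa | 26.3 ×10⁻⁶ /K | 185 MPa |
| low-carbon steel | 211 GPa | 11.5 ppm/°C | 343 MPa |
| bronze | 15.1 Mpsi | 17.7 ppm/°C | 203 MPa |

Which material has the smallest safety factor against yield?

Per material, after unit conversion:
  magnesium alloy: E = 45.30, α = 26.3, σ_y = 185.0 → σ = 119 MPa, n = 1.55
  low-carbon steel: E = 211.0, α = 11.5, σ_y = 343.0 → σ = 242 MPa, n = 1.41
  bronze: E = 104.1, α = 17.7, σ_y = 203.0 → σ = 184 MPa, n = 1.10
Bronze has the lowest safety factor, n = 1.10.

bronze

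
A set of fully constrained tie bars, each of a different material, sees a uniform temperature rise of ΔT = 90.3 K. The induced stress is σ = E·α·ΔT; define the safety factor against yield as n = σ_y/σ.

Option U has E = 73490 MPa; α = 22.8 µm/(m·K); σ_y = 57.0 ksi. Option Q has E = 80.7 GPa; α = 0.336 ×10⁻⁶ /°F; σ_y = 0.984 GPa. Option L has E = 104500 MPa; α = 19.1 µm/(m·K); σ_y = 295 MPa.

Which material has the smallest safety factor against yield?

option L

In consistent units (E in GPa, α in ×10⁻⁶/K, σ_y in MPa):
  option U: E = 73.49, α = 22.8, σ_y = 393.0 → σ = 151 MPa, n = 2.60
  option Q: E = 80.70, α = 0.605, σ_y = 984.0 → σ = 4.41 MPa, n = 223
  option L: E = 104.5, α = 19.1, σ_y = 295.0 → σ = 180 MPa, n = 1.64
The minimum is option L at n = 1.64.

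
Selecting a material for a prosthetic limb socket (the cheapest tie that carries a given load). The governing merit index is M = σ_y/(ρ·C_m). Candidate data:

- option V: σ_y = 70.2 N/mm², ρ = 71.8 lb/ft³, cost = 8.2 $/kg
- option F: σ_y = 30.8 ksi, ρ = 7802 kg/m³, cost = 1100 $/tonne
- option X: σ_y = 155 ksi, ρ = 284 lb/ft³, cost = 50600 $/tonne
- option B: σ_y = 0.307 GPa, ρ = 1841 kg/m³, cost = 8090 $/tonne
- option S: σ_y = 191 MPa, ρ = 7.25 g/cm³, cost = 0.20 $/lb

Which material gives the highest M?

Normalizing units and computing the index:
  option V: σ_y = 70.20 MPa, ρ = 1150 kg/m³, cost = 8.200 $/kg
  option F: σ_y = 212.4 MPa, ρ = 7802 kg/m³, cost = 1.100 $/kg
  option X: σ_y = 1069 MPa, ρ = 4549 kg/m³, cost = 50.60 $/kg
  option B: σ_y = 307.0 MPa, ρ = 1841 kg/m³, cost = 8.090 $/kg
  option S: σ_y = 191.0 MPa, ρ = 7250 kg/m³, cost = 0.4409 $/kg
  option S: M = 59.8 kN·m per $
  option F: M = 24.7 kN·m per $
  option B: M = 20.6 kN·m per $
  option V: M = 7.44 kN·m per $
  option X: M = 4.64 kN·m per $
Highest index: option S.

option S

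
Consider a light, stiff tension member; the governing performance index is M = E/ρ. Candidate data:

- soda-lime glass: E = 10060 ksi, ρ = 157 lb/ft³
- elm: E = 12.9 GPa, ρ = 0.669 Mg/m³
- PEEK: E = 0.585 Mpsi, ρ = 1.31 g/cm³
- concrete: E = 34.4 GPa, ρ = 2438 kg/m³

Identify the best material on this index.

soda-lime glass

Normalizing units and computing the index:
  soda-lime glass: E = 69.36 GPa, ρ = 2515 kg/m³
  elm: E = 12.90 GPa, ρ = 669.0 kg/m³
  PEEK: E = 4.033 GPa, ρ = 1310 kg/m³
  concrete: E = 34.40 GPa, ρ = 2438 kg/m³
  soda-lime glass: M = 27.6 MN·m/kg
  elm: M = 19.3 MN·m/kg
  concrete: M = 14.1 MN·m/kg
  PEEK: M = 3.08 MN·m/kg
Highest index: soda-lime glass.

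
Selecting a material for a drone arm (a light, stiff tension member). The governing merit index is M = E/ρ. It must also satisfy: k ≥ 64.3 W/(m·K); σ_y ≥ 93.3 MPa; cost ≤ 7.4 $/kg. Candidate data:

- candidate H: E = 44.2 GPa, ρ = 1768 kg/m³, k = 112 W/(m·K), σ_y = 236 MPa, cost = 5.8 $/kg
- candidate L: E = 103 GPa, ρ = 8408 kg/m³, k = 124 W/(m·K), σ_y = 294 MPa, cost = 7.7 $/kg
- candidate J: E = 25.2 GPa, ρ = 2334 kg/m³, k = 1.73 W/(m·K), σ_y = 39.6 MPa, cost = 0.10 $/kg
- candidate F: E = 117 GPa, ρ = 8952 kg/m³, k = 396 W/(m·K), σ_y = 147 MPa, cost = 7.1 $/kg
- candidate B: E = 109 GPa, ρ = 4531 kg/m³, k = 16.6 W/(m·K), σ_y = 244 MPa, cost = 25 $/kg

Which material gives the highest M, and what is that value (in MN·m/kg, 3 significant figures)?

candidate H, M = 25.0 MN·m/kg

Screen on constraints: k ≥ 64.3 W/(m·K); σ_y ≥ 93.3 MPa; cost ≤ 7.4 $/kg. Survivors: candidate H, candidate F.
Computing M directly (units already consistent):
  candidate H: M = 25.0 MN·m/kg
  candidate F: M = 13.1 MN·m/kg
Candidate H has the largest M.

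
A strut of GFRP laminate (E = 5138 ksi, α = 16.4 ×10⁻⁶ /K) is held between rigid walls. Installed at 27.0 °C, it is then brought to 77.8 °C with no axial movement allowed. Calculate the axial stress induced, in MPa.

E = 5138 ksi = 35.43 GPa.
ΔT = 50.80 K. Constrained thermal stress σ = E·α·ΔT = 35.43×10³ MPa × 16.4×10⁻⁶ × 50.80 = 29.5 MPa (compressive).

29.5 MPa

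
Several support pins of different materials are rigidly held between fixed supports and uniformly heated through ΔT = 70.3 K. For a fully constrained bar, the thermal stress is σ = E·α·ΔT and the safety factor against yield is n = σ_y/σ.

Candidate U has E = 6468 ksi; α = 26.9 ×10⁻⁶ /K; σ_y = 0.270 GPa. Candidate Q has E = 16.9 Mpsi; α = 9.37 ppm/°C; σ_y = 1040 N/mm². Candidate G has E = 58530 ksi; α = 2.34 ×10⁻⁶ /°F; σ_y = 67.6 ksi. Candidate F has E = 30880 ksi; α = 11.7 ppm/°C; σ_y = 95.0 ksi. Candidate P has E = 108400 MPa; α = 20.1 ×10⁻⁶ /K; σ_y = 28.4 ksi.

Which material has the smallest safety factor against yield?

candidate P

In consistent units (E in GPa, α in ×10⁻⁶/K, σ_y in MPa):
  candidate U: E = 44.60, α = 26.9, σ_y = 270.0 → σ = 84.3 MPa, n = 3.20
  candidate Q: E = 116.5, α = 9.37, σ_y = 1040 → σ = 76.8 MPa, n = 13.5
  candidate G: E = 403.6, α = 4.21, σ_y = 466.1 → σ = 119 MPa, n = 3.90
  candidate F: E = 212.9, α = 11.7, σ_y = 655.0 → σ = 175 MPa, n = 3.74
  candidate P: E = 108.4, α = 20.1, σ_y = 195.8 → σ = 153 MPa, n = 1.28
Candidate P has the lowest safety factor, n = 1.28.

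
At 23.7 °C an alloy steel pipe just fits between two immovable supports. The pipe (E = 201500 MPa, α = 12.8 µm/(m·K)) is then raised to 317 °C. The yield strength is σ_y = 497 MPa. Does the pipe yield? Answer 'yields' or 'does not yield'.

yields

E = 201500 MPa = 201.5 GPa.
ΔT = 293.3 K. Constrained thermal stress σ = E·α·ΔT = 201.5×10³ MPa × 12.8×10⁻⁶ × 293.3 = 756 MPa (compressive).
Compare to σ_y = 497 MPa: σ ≥ σ_y, so it yields.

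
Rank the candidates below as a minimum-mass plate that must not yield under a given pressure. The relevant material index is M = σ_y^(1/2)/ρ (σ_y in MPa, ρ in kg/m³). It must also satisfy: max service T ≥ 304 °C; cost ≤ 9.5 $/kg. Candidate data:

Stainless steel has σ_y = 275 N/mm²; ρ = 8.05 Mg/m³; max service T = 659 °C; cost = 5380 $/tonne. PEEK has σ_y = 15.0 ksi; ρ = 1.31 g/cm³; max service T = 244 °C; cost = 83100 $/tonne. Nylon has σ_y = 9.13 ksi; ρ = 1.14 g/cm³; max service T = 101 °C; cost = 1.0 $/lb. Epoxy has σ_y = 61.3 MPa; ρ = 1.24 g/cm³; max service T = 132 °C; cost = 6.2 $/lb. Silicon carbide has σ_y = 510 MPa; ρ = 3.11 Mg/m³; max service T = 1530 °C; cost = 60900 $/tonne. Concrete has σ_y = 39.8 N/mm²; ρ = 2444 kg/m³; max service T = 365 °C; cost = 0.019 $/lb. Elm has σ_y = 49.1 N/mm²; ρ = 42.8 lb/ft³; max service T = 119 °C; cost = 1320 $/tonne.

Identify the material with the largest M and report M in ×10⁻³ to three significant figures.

Screen on constraints: max service T ≥ 304 °C; cost ≤ 9.5 $/kg. Survivors: stainless steel, concrete.
In SI units:
  stainless steel: σ_y = 275.0 MPa, ρ = 8050 kg/m³
  concrete: σ_y = 39.80 MPa, ρ = 2444 kg/m³
  concrete: M = 2.58×10⁻³
  stainless steel: M = 2.06×10⁻³
The maximum is for concrete.

concrete, M = 2.58×10⁻³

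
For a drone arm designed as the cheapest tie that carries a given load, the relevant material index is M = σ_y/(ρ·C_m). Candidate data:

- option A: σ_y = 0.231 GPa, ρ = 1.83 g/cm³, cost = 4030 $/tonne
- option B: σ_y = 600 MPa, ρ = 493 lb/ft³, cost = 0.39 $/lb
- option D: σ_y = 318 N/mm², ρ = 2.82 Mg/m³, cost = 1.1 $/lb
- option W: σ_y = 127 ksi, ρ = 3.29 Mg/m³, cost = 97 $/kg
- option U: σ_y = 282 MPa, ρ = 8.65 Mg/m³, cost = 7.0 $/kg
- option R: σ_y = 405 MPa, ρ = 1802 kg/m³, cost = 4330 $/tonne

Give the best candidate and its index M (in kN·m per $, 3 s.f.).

option B, M = 88.4 kN·m per $

Convert each candidate to consistent units, then evaluate M:
  option A: σ_y = 231.0 MPa, ρ = 1830 kg/m³, cost = 4.030 $/kg
  option B: σ_y = 600.0 MPa, ρ = 7897 kg/m³, cost = 0.8598 $/kg
  option D: σ_y = 318.0 MPa, ρ = 2820 kg/m³, cost = 2.425 $/kg
  option W: σ_y = 875.6 MPa, ρ = 3290 kg/m³, cost = 97.00 $/kg
  option U: σ_y = 282.0 MPa, ρ = 8650 kg/m³, cost = 7.000 $/kg
  option R: σ_y = 405.0 MPa, ρ = 1802 kg/m³, cost = 4.330 $/kg
  option B: M = 88.4 kN·m per $
  option R: M = 51.9 kN·m per $
  option D: M = 46.5 kN·m per $
  option A: M = 31.3 kN·m per $
  option U: M = 4.66 kN·m per $
  option W: M = 2.74 kN·m per $
Highest index: option B.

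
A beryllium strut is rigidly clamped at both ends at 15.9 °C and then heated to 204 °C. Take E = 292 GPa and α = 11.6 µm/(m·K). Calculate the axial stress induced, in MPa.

ΔT = 188.1 K. Constrained thermal stress σ = E·α·ΔT = 292.0×10³ MPa × 11.6×10⁻⁶ × 188.1 = 637 MPa (compressive).

637 MPa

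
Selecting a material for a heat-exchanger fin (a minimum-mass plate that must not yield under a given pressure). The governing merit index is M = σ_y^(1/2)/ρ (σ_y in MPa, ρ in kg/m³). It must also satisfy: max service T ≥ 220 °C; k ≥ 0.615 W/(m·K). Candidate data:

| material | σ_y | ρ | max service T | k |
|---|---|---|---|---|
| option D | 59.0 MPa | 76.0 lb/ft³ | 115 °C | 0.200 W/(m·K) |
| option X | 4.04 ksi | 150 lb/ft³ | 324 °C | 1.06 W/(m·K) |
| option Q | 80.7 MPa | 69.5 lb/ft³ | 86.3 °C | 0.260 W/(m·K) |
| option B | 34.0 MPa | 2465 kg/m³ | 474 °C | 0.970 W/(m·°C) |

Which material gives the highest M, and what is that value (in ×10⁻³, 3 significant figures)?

Screen on constraints: max service T ≥ 220 °C; k ≥ 0.615 W/(m·K). Survivors: option X, option B.
In SI units:
  option X: σ_y = 27.85 MPa, ρ = 2403 kg/m³
  option B: σ_y = 34.00 MPa, ρ = 2465 kg/m³
  option B: M = 2.37×10⁻³
  option X: M = 2.20×10⁻³
Option B has the largest M.

option B, M = 2.37×10⁻³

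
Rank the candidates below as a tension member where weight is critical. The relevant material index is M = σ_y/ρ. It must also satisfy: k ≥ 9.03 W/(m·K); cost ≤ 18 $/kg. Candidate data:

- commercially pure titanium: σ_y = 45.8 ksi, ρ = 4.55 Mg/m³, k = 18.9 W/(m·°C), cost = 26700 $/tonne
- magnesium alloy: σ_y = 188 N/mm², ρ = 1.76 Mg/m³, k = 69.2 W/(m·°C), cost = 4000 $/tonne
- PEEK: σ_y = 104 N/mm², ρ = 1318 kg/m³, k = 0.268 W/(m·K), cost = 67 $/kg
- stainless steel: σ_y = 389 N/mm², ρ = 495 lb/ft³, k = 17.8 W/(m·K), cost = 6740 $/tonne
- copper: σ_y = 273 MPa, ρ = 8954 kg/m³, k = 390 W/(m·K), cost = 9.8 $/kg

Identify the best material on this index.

magnesium alloy

Screen on constraints: k ≥ 9.03 W/(m·K); cost ≤ 18 $/kg. Survivors: magnesium alloy, stainless steel, copper.
In SI units:
  magnesium alloy: σ_y = 188.0 MPa, ρ = 1760 kg/m³
  stainless steel: σ_y = 389.0 MPa, ρ = 7929 kg/m³
  copper: σ_y = 273.0 MPa, ρ = 8954 kg/m³
  magnesium alloy: M = 107 kN·m/kg
  stainless steel: M = 49.1 kN·m/kg
  copper: M = 30.5 kN·m/kg
Magnesium alloy has the largest M.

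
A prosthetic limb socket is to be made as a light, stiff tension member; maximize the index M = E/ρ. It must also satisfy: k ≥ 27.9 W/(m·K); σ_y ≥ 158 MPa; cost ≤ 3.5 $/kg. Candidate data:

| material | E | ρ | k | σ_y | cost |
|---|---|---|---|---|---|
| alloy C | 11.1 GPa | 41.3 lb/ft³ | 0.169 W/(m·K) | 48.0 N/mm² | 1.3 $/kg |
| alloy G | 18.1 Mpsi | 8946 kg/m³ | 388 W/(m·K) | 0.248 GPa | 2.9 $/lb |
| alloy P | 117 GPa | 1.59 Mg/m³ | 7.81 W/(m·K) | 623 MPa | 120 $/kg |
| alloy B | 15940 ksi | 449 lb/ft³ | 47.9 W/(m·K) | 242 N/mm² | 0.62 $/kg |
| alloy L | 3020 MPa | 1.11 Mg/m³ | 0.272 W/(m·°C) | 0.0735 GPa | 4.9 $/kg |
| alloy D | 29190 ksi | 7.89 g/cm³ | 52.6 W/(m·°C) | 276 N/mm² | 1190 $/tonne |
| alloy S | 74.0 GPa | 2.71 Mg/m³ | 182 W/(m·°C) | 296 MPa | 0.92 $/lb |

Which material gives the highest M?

Screen on constraints: k ≥ 27.9 W/(m·K); σ_y ≥ 158 MPa; cost ≤ 3.5 $/kg. Survivors: alloy B, alloy D, alloy S.
Normalizing units and computing the index:
  alloy B: E = 109.9 GPa, ρ = 7192 kg/m³
  alloy D: E = 201.3 GPa, ρ = 7890 kg/m³
  alloy S: E = 74.00 GPa, ρ = 2710 kg/m³
  alloy S: M = 27.3 MN·m/kg
  alloy D: M = 25.5 MN·m/kg
  alloy B: M = 15.3 MN·m/kg
The maximum is for alloy S.

alloy S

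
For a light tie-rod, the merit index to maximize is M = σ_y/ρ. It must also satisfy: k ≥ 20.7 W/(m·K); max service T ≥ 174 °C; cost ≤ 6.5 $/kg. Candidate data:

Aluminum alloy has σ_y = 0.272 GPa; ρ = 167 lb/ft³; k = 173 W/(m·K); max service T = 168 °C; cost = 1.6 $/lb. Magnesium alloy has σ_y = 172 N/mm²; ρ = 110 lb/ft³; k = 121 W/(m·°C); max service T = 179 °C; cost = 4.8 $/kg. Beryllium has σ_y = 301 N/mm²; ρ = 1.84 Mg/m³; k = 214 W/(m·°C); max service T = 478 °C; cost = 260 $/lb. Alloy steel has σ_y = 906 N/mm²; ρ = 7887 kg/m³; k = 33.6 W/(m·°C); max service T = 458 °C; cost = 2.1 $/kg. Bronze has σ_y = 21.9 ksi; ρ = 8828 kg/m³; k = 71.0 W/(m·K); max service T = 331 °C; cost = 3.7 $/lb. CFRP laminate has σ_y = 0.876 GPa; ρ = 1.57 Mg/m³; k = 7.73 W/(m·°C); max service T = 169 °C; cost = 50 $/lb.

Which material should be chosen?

alloy steel

Screen on constraints: k ≥ 20.7 W/(m·K); max service T ≥ 174 °C; cost ≤ 6.5 $/kg. Survivors: magnesium alloy, alloy steel.
In SI units:
  magnesium alloy: σ_y = 172.0 MPa, ρ = 1762 kg/m³
  alloy steel: σ_y = 906.0 MPa, ρ = 7887 kg/m³
  alloy steel: M = 115 kN·m/kg
  magnesium alloy: M = 97.6 kN·m/kg
Alloy steel ranks first.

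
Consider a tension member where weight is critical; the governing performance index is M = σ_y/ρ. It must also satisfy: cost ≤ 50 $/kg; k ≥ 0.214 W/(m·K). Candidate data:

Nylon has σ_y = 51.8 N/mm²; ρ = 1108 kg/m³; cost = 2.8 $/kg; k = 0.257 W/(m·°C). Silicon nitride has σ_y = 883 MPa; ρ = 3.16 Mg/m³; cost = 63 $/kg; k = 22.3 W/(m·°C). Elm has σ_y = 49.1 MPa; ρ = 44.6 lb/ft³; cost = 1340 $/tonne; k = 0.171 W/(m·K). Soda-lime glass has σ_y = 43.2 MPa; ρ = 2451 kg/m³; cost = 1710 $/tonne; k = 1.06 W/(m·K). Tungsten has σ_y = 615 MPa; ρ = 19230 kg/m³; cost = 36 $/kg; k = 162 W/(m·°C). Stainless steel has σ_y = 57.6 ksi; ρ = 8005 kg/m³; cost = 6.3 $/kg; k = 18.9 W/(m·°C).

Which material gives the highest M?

stainless steel

Screen on constraints: cost ≤ 50 $/kg; k ≥ 0.214 W/(m·K). Survivors: nylon, soda-lime glass, tungsten, stainless steel.
In SI units:
  nylon: σ_y = 51.80 MPa, ρ = 1108 kg/m³
  soda-lime glass: σ_y = 43.20 MPa, ρ = 2451 kg/m³
  tungsten: σ_y = 615.0 MPa, ρ = 19230 kg/m³
  stainless steel: σ_y = 397.1 MPa, ρ = 8005 kg/m³
  stainless steel: M = 49.6 kN·m/kg
  nylon: M = 46.8 kN·m/kg
  tungsten: M = 32.0 kN·m/kg
  soda-lime glass: M = 17.6 kN·m/kg
Highest index: stainless steel.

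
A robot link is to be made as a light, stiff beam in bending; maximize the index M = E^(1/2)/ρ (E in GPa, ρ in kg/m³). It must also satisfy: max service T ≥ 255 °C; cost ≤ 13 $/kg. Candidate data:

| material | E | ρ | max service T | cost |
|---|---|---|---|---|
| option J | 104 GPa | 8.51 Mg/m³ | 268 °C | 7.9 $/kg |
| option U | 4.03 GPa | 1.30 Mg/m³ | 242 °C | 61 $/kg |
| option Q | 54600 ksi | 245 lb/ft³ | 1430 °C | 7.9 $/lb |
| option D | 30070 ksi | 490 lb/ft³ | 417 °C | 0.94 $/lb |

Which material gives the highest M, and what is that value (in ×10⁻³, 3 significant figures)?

Screen on constraints: max service T ≥ 255 °C; cost ≤ 13 $/kg. Survivors: option J, option D.
Convert each candidate to consistent units, then evaluate M:
  option J: E = 104.0 GPa, ρ = 8510 kg/m³
  option D: E = 207.3 GPa, ρ = 7849 kg/m³
  option D: M = 1.83×10⁻³
  option J: M = 1.20×10⁻³
The maximum is for option D.

option D, M = 1.83×10⁻³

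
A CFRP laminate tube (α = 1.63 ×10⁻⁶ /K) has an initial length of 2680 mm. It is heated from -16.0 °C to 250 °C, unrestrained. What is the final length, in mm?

ΔT = 250 − (-16.0) = 266.0 K.
ΔL = α·L₀·ΔT = 1.63×10⁻⁶ × 2680 mm × 266.0 K = 1.16 mm.
L = L₀ + ΔL = 2680 + 1.16 = 2681.2 mm.

2681.2 mm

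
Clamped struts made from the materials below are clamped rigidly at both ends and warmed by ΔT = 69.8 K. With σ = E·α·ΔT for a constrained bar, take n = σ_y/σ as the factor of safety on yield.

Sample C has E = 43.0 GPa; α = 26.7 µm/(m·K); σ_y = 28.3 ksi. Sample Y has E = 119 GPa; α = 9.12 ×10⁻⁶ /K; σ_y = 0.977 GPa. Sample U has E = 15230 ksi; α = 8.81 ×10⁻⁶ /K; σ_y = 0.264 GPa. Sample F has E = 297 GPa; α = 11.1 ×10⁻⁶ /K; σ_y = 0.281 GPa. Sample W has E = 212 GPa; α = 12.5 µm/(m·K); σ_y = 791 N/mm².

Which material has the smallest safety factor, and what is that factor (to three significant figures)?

With everything in SI (GPa, ×10⁻⁶/K, MPa):
  sample C: E = 43.00, α = 26.7, σ_y = 195.1 → σ = 80.1 MPa, n = 2.43
  sample Y: E = 119.0, α = 9.12, σ_y = 977.0 → σ = 75.8 MPa, n = 12.9
  sample U: E = 105.0, α = 8.81, σ_y = 264.0 → σ = 64.6 MPa, n = 4.09
  sample F: E = 297.0, α = 11.1, σ_y = 281.0 → σ = 230 MPa, n = 1.22
  sample W: E = 212.0, α = 12.5, σ_y = 791.0 → σ = 185 MPa, n = 4.28
Smallest n: sample F with n = 1.22.

sample F, n = 1.22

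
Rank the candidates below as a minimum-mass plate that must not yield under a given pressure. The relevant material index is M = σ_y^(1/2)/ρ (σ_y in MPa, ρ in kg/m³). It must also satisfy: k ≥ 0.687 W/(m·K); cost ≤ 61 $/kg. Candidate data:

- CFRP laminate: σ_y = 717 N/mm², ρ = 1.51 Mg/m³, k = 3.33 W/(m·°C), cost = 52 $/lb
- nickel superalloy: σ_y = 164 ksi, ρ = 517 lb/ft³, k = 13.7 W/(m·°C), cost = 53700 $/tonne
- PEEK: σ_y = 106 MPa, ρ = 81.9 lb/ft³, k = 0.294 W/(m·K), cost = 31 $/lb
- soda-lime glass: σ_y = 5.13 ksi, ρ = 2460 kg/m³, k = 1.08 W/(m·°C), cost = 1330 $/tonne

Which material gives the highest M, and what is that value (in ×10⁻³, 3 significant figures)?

Screen on constraints: k ≥ 0.687 W/(m·K); cost ≤ 61 $/kg. Survivors: nickel superalloy, soda-lime glass.
In SI units:
  nickel superalloy: σ_y = 1131 MPa, ρ = 8282 kg/m³
  soda-lime glass: σ_y = 35.37 MPa, ρ = 2460 kg/m³
  nickel superalloy: M = 4.06×10⁻³
  soda-lime glass: M = 2.42×10⁻³
Nickel superalloy has the largest M.

nickel superalloy, M = 4.06×10⁻³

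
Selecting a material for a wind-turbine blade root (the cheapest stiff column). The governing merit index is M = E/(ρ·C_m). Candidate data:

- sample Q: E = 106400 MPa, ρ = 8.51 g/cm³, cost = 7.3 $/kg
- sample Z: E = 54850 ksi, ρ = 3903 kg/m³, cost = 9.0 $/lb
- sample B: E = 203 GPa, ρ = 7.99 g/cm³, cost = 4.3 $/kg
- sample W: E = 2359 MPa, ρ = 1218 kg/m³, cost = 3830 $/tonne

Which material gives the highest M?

sample B

In SI units:
  sample Q: E = 106.4 GPa, ρ = 8510 kg/m³, cost = 7.300 $/kg
  sample Z: E = 378.2 GPa, ρ = 3903 kg/m³, cost = 19.84 $/kg
  sample B: E = 203.0 GPa, ρ = 7990 kg/m³, cost = 4.300 $/kg
  sample W: E = 2.359 GPa, ρ = 1218 kg/m³, cost = 3.830 $/kg
  sample B: M = 5.91 MN·m per $
  sample Z: M = 4.88 MN·m per $
  sample Q: M = 1.71 MN·m per $
  sample W: M = 0.506 MN·m per $
Highest index: sample B.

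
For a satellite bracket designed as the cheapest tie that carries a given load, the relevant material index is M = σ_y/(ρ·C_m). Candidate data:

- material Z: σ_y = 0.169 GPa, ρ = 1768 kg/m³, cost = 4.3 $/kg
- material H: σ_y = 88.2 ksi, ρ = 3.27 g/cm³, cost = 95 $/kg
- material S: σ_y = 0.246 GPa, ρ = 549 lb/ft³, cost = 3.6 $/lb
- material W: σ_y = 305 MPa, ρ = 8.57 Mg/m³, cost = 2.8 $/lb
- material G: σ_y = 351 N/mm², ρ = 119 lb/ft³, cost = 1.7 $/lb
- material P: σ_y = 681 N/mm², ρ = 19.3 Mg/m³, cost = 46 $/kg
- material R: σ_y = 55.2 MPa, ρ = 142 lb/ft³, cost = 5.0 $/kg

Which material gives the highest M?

Putting every candidate on a common basis:
  material Z: σ_y = 169.0 MPa, ρ = 1768 kg/m³, cost = 4.300 $/kg
  material H: σ_y = 608.1 MPa, ρ = 3270 kg/m³, cost = 95.00 $/kg
  material S: σ_y = 246.0 MPa, ρ = 8794 kg/m³, cost = 7.937 $/kg
  material W: σ_y = 305.0 MPa, ρ = 8570 kg/m³, cost = 6.173 $/kg
  material G: σ_y = 351.0 MPa, ρ = 1906 kg/m³, cost = 3.748 $/kg
  material P: σ_y = 681.0 MPa, ρ = 19300 kg/m³, cost = 46.00 $/kg
  material R: σ_y = 55.20 MPa, ρ = 2275 kg/m³, cost = 5.000 $/kg
  material G: M = 49.1 kN·m per $
  material Z: M = 22.2 kN·m per $
  material W: M = 5.77 kN·m per $
  material R: M = 4.85 kN·m per $
  material S: M = 3.52 kN·m per $
  material H: M = 1.96 kN·m per $
  material P: M = 0.767 kN·m per $
Material G has the largest M.

material G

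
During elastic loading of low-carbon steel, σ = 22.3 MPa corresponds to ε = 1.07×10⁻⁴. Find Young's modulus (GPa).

E = σ/ε = 22.3 MPa / 1.07×10⁻⁴ = 208400 MPa = 208 GPa.

208 GPa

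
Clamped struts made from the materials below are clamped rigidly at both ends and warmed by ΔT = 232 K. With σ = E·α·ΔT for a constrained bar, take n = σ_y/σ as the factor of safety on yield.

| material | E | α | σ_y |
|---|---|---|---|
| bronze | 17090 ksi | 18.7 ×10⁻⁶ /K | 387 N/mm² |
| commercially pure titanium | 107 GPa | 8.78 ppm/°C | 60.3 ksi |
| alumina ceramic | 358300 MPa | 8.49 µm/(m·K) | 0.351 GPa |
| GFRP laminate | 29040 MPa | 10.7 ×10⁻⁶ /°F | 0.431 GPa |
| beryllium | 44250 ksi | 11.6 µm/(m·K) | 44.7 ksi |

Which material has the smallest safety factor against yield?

Converting E to GPa, α to ×10⁻⁶/K, σ_y to MPa, then σ and n for each:
  bronze: E = 117.8, α = 18.7, σ_y = 387.0 → σ = 511 MPa, n = 0.757
  commercially pure titanium: E = 107.0, α = 8.78, σ_y = 415.8 → σ = 218 MPa, n = 1.91
  alumina ceramic: E = 358.3, α = 8.49, σ_y = 351.0 → σ = 706 MPa, n = 0.497
  GFRP laminate: E = 29.04, α = 19.3, σ_y = 431.0 → σ = 130 MPa, n = 3.32
  beryllium: E = 305.1, α = 11.6, σ_y = 308.2 → σ = 821 MPa, n = 0.375
Beryllium has the lowest safety factor, n = 0.375.

beryllium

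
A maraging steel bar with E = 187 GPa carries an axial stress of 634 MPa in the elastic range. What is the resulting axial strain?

ε = σ/E = 634 / 187000 = 3.39×10⁻³.

3.39×10⁻³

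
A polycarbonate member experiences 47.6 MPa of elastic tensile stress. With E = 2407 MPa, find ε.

0.0198

E = 2407 MPa = 2.407 GPa = 2407 MPa.
ε = σ/E = 47.6 / 2407 = 0.0198.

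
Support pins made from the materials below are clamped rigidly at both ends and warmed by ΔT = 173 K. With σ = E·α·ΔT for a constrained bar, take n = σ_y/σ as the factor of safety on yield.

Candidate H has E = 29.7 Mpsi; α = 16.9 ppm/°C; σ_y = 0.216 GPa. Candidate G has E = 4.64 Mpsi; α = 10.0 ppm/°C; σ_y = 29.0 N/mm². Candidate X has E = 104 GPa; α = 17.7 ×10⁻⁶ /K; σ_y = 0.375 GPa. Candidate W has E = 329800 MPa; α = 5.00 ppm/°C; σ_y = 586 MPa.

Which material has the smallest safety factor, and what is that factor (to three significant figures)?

Converting E to GPa, α to ×10⁻⁶/K, σ_y to MPa, then σ and n for each:
  candidate H: E = 204.8, α = 16.9, σ_y = 216.0 → σ = 599 MPa, n = 0.361
  candidate G: E = 31.99, α = 10.0, σ_y = 29.00 → σ = 55.3 MPa, n = 0.524
  candidate X: E = 104.0, α = 17.7, σ_y = 375.0 → σ = 318 MPa, n = 1.18
  candidate W: E = 329.8, α = 5.00, σ_y = 586.0 → σ = 285 MPa, n = 2.05
The minimum is candidate H at n = 0.361.

candidate H, n = 0.361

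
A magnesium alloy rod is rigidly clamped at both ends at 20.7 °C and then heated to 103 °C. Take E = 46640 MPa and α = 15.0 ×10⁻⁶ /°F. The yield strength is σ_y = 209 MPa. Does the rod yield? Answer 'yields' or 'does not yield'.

E = 46640 MPa = 46.64 GPa.
α = 15.0×10⁻⁶/°F × 9/5 = 27.0×10⁻⁶/K.
ΔT = 82.30 K. Constrained thermal stress σ = E·α·ΔT = 46.64×10³ MPa × 27.0×10⁻⁶ × 82.30 = 104 MPa (compressive).
Compare to σ_y = 209 MPa: σ < σ_y, so it does not yield.

does not yield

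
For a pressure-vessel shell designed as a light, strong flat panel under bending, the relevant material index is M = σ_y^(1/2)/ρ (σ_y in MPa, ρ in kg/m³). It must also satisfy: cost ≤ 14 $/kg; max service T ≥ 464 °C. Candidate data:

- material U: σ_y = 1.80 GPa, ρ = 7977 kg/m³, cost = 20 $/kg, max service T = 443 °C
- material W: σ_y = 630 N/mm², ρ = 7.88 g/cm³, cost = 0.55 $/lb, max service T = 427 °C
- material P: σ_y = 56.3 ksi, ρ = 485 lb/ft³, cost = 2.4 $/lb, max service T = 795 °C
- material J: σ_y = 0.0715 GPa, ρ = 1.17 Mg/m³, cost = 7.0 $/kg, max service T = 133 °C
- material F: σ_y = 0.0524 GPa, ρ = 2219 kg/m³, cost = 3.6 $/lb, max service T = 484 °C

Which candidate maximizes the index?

material F

Screen on constraints: cost ≤ 14 $/kg; max service T ≥ 464 °C. Survivors: material P, material F.
In SI units:
  material P: σ_y = 388.2 MPa, ρ = 7769 kg/m³
  material F: σ_y = 52.40 MPa, ρ = 2219 kg/m³
  material F: M = 3.26×10⁻³
  material P: M = 2.54×10⁻³
Material F ranks first.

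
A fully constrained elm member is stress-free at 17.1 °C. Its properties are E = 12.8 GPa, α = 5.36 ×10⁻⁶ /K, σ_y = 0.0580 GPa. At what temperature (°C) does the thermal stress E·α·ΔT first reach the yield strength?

862 °C

σ_y = 0.0580 GPa = 58.00 MPa.
E·α·ΔT = 58.00 MPa ⇒ ΔT = 58.00 / (12.80×10³ × 5.36×10⁻⁶) = 845.4 K.
T = 17.1 + 845.4 = 862.5 °C.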